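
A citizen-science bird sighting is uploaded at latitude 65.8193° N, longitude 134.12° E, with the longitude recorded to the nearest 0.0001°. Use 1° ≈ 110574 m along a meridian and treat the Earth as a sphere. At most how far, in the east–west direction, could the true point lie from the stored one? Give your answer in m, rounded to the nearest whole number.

2 m

Rounding to 4 decimal places leaves the longitude within ±5e-05° of the true value.
Parallels shrink by cos φ, so at 65.8193° a degree of longitude is 110574 × 0.4096 ≈ 45292.9 m.
East–west error: 5e-05° × 45292.9 m/° ≈ 2.26464 m.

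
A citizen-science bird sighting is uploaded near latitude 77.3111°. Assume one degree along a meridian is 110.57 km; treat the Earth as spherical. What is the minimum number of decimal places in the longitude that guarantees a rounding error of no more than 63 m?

3 decimal places

At 77.3111° one degree of longitude covers 110570 × cos 77.3111° ≈ 110570 × 0.2197 ≈ 24287.5 m.
Rounding to N decimal places gives at most 0.5 × 10⁻ᴺ degrees of error, i.e. 0.5 × 10⁻ᴺ × 24287.5 m.
Setting 12143.7 × 10⁻ᴺ ≤ 63 gives 10ᴺ ≥ 192.8, i.e. N ≥ 2.29.
At 2 places the error can reach 121 m, but 3 places keeps it to 12.1 m.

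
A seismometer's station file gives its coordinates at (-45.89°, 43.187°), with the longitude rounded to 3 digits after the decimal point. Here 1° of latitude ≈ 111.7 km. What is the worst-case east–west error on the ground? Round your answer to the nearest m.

Rounding to 3 decimal places leaves the longitude within ±0.0005° of the true value.
Parallels shrink by cos φ, so at 45.89° a degree of longitude is 111700 × 0.6960 ≈ 77747.5 m.
East–west error: 0.0005° × 77747.5 m/° ≈ 38.8737 m.

39 m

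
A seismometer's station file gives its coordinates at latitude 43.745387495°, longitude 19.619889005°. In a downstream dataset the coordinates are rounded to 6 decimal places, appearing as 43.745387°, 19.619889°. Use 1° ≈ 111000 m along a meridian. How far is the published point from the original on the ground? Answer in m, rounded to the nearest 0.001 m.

0.055 m

Δlat = 43.745387495 − 43.745387 = +0.000000495°; Δlon = 19.619889005 − 19.619889 = +0.000000005°.
North–south shift: 0.000000495 × 111000 = 0.054945 m.
E–W at 43.7454°: 0.000000005° × 111000 × cos 43.7454° = 0.000000005 × 111000 × 0.7224 ≈ 0.000400943 m.
Hypotenuse of the two orthogonal shifts: √(0.054945² + 0.000400943²) = 0.0549465 m.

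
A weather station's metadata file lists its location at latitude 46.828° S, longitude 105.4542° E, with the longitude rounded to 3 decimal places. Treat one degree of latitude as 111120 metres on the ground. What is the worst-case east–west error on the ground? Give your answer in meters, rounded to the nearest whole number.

Rounding to 3 decimal places leaves the longitude within ±0.0005° of the true value.
One degree of longitude at 46.828° is 111120 × cos 46.828° ≈ 111120 × 0.6842 = 76027.3 m.
East–west error: 0.0005° × 76027.3 m/° ≈ 38.0136 m.

38 meters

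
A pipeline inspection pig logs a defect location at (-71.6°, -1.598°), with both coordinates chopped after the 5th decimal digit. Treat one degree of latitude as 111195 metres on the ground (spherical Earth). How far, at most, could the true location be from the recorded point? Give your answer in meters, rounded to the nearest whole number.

1 meters

Truncating at 5 decimal places can drop up to a full unit in the last place, so each coordinate may be off by as much as 1e-05°.
Latitude error → 1e-05 × 111195 = 1.11195 m along the meridian.
East–west component at 71.6°: 1e-05° × 111195 × cos 71.6° ≈ 1e-05 × 35098.6 ≈ 0.350986 m.
The two errors are perpendicular, so the maximum displacement is √(1.11195² + 0.350986²) ≈ 1.16603 m.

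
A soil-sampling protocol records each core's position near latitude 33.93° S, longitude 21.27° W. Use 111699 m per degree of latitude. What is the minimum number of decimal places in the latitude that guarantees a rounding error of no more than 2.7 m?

One degree of latitude covers 111699 m.
Rounding to N decimal places gives at most 0.5 × 10⁻ᴺ degrees of error, i.e. 0.5 × 10⁻ᴺ × 111699 m.
Setting 55849.5 × 10⁻ᴺ ≤ 2.7 gives 10ᴺ ≥ 2.068e+04, i.e. N ≥ 4.32.
N = 4 would give 5.58 m (too coarse); N = 5 gives 0.558 m ≤ 2.7 m.

5 decimal places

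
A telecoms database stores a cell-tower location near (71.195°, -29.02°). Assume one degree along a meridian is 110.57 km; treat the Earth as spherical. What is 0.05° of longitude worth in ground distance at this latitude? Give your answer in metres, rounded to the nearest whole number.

1782 metres

At 71.195° a degree of longitude is 110570 × cos 71.195° ≈ 35642.1 m, so 0.05° corresponds to 1782.1 m.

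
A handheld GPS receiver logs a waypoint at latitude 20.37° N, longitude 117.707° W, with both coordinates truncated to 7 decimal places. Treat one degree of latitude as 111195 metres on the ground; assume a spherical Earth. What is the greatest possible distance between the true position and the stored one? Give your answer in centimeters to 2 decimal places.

Truncating at 7 decimal places can drop up to a full unit in the last place, so each coordinate may be off by as much as 1e-07°.
North–south component: 1e-07° × 111195 = 0.0111195 m.
East–west component at 20.37°: 1e-07° × 111195 × cos 20.37° ≈ 1e-07 × 104241 ≈ 0.0104241 m.
Combining orthogonally: (0.0111195² + 0.0104241²)^½ ≈ 0.0152416 m.
That is 0.0152416 m = 1.5242 cm.

1.52 centimeters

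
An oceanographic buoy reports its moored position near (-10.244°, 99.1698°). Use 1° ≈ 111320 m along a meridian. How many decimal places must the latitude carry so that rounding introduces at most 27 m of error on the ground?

One degree of latitude covers 111320 m.
With N decimal places the half-ulp bound is 0.5·10⁻ᴺ°, or 0.5·10⁻ᴺ × 111320 m on the ground.
Setting 55660 × 10⁻ᴺ ≤ 27 gives 10ᴺ ≥ 2061, i.e. N ≥ 3.31.
So 4 decimal places suffice (5.57 m); 3 would allow up to 55.7 m.

4 decimal places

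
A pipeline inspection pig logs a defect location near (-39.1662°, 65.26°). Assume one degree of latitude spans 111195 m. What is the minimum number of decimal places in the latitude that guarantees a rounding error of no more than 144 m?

3 decimal places

One degree of latitude covers 111195 m.
Rounding to N decimal places gives at most 0.5 × 10⁻ᴺ degrees of error, i.e. 0.5 × 10⁻ᴺ × 111195 m.
Setting 55597.5 × 10⁻ᴺ ≤ 144 gives 10ᴺ ≥ 386.1, i.e. N ≥ 2.59.
So 3 decimal places suffice (55.6 m); 2 would allow up to 556 m.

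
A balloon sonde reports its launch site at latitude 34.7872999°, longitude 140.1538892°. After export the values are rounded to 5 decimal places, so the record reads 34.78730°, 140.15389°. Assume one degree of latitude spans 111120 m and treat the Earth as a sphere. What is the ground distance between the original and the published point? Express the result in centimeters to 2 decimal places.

7.38 centimeters

The latitude changed by -0.0000001° and the longitude by -0.0000008°.
N–S: -0.0000001° × 111120 m/° = -0.011112 m.
East–west at this latitude: -0.0000008° × 111120 × cos 34.7873° ≈ -0.0000008 × 91260.2 = -0.0730081 m.
Combined displacement = (0.011112² + 0.0730081²)^½ ≈ 0.0738489 m.
That is 0.0738489 m = 7.3849 cm.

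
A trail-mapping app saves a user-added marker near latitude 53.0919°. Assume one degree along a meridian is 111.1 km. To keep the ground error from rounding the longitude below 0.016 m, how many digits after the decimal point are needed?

At 53.0919° one degree of longitude covers 111100 × cos 53.0919° ≈ 111100 × 0.6005 ≈ 66719.2 m.
Rounding to N decimal places gives at most 0.5 × 10⁻ᴺ degrees of error, i.e. 0.5 × 10⁻ᴺ × 66719.2 m.
Setting 33359.6 × 10⁻ᴺ ≤ 0.016 gives 10ᴺ ≥ 2.085e+06, i.e. N ≥ 6.32.
So 7 decimal places suffice (0.00334 m); 6 would allow up to 0.0334 m.

7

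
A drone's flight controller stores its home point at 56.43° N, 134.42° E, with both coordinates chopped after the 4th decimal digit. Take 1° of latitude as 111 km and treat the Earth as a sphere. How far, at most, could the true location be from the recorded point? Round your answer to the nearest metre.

13 metres

Truncating at 4 decimal places can drop up to a full unit in the last place, so each coordinate may be off by as much as 0.0001°.
N–S: 0.0001° × 111000 m/° = 11.1 m.
E–W at 56.43°: 0.0001° × 111000 × cos 56.43° = 0.0001 × 111000 × 0.5530 ≈ 6.1378 m.
Worst case both components are at the extreme and orthogonal: √(11.1² + 6.1378²) ≈ 12.684 m.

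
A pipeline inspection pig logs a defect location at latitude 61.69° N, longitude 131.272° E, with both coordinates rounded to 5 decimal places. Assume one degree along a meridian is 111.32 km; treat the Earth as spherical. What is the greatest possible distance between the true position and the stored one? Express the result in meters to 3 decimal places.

Rounding to 5 decimal places leaves each coordinate within ±5e-06° of the true value.
N–S: 5e-06° × 111320 m/° = 0.5566 m.
Longitude error → 5e-06 × 111320 × cos 61.69° = 5e-06 × 111320 × 0.4742 ≈ 0.263963 m.
The two errors are perpendicular, so the maximum displacement is √(0.5566² + 0.263963²) ≈ 0.61602 m.

0.616 meters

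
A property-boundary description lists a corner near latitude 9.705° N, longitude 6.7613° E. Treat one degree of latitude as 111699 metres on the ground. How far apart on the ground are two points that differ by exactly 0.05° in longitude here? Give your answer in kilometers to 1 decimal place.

One degree of longitude here spans 111699 × cos 9.705° = 111699 × 0.9857 ≈ 110100 m; 0.05° of that is 5505.02 m.
That is 5505.02 m = 5.505 km.

5.5 kilometers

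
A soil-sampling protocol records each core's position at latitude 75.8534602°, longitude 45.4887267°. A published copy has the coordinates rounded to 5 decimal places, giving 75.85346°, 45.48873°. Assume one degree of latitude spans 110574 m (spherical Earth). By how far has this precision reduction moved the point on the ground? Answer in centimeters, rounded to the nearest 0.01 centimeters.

9.19 centimeters

The latitude changed by +0.0000002° and the longitude by -0.0000033°.
North–south shift: 0.0000002 × 110574 = 0.0221148 m.
E–W at 75.8535°: -0.0000033° × 110574 × cos 75.8535° = -0.0000033 × 110574 × 0.2444 ≈ -0.0891811 m.
Combined displacement = (0.0221148² + 0.0891811²)^½ ≈ 0.0918822 m.
That is 0.0918822 m = 9.1882 cm.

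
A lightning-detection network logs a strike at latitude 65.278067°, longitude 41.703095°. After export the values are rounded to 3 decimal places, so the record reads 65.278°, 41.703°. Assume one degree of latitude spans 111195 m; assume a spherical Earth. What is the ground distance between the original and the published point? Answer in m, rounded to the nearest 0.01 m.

Δlat = 65.278067 − 65.278 = +0.000067°; Δlon = 41.703095 − 41.703 = +0.000095°.
N–S: 0.000067° × 111195 m/° = 7.45006 m.
East–west at this latitude: 0.000095° × 111195 × cos 65.278° ≈ 0.000095 × 46503.5 = 4.41783 m.
Hypotenuse of the two orthogonal shifts: √(7.45006² + 4.41783²) = 8.66145 m.

8.66 m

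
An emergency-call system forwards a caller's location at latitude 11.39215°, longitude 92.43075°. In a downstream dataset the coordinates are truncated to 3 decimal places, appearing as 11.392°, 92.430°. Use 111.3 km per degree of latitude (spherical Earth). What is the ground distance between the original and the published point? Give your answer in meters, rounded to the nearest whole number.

Δlat = 11.39215 − 11.392 = +0.00015°; Δlon = 92.43075 − 92.430 = +0.00075°.
N–S: 0.00015° × 111300 m/° = 16.695 m.
East–west at this latitude: 0.00075° × 111300 × cos 11.392° ≈ 0.00075 × 109107 = 81.8304 m.
Hypotenuse of the two orthogonal shifts: √(16.695² + 81.8304²) = 83.5161 m.

84 meters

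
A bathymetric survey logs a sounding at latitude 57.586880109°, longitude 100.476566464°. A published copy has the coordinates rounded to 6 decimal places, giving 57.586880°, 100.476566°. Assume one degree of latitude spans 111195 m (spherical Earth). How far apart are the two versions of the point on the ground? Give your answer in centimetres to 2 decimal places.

3.02 centimetres

The latitude changed by +0.000000109° and the longitude by +0.000000464°.
North–south shift: 0.000000109 × 111195 = 0.0121203 m.
East–west at this latitude: 0.000000464° × 111195 × cos 57.5869° ≈ 0.000000464 × 59602.8 = 0.0276557 m.
Combined displacement = (0.0121203² + 0.0276557²)^½ ≈ 0.030195 m.
That is 0.030195 m = 3.0195 cm.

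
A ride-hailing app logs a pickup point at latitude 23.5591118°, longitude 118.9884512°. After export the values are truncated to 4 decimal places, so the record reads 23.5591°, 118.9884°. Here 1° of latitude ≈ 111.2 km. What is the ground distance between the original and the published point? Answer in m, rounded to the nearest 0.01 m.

5.38 m

Δlat = 23.5591118 − 23.5591 = +0.0000118°; Δlon = 118.9884512 − 118.9884 = +0.0000512°.
North–south shift: 0.0000118 × 111200 = 1.31216 m.
East–west at this latitude: 0.0000512° × 111200 × cos 23.5591° ≈ 0.0000512 × 101931 = 5.21888 m.
Combined displacement = (1.31216² + 5.21888²)^½ ≈ 5.38131 m.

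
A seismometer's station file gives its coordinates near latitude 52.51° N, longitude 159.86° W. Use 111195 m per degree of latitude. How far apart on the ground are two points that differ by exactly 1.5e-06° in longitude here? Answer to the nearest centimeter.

One degree of longitude here spans 111195 × cos 52.51° = 111195 × 0.6086 ≈ 67675.8 m; 1.5e-06° of that is 0.101514 m.
That is 0.101514 m = 10.151 cm.

10 centimeters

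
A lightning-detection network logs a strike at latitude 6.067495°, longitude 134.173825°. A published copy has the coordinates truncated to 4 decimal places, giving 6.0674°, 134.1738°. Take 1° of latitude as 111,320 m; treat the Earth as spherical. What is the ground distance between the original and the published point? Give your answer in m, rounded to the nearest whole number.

The latitude changed by +0.000095° and the longitude by +0.000025°.
N–S: 0.000095° × 111320 m/° = 10.5754 m.
East–west at this latitude: 0.000025° × 111320 × cos 6.0674° ≈ 0.000025 × 110696 = 2.76741 m.
Combined displacement = (10.5754² + 2.76741²)^½ ≈ 10.9315 m.

11 m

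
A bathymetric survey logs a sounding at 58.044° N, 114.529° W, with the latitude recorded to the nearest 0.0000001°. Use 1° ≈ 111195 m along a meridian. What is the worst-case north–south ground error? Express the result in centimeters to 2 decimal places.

0.56 centimeters

Rounding to 7 decimal places leaves the latitude within ±5e-08° of the true value.
So the N–S error is at most 5e-08 × 111195 = 0.00555975 m.
That is 0.00555975 m = 0.55597 cm.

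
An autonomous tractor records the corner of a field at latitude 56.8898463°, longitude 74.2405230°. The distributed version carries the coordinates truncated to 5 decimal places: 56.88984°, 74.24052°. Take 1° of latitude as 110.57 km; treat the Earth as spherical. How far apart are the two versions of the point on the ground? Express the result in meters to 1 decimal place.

0.7 meters

Δlat = 56.8898463 − 56.88984 = +0.0000063°; Δlon = 74.2405230 − 74.24052 = +0.0000030°.
North–south shift: 0.0000063 × 110570 = 0.696591 m.
E–W at 56.8898°: 0.0000030° × 110570 × cos 56.8898° = 0.0000030 × 110570 × 0.5463 ≈ 0.181197 m.
Combined displacement = (0.696591² + 0.181197²)^½ ≈ 0.719772 m.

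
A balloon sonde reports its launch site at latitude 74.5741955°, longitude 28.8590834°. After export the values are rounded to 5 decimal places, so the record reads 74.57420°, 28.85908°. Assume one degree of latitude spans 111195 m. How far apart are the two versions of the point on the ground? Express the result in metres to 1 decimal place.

0.5 metres

Δlat = 74.5741955 − 74.57420 = -0.0000045°; Δlon = 28.8590834 − 28.85908 = +0.0000034°.
North–south shift: -0.0000045 × 111195 = -0.500378 m.
E–W at 74.5742°: 0.0000034° × 111195 × cos 74.5742° = 0.0000034 × 111195 × 0.2660 ≈ 0.100561 m.
Hypotenuse of the two orthogonal shifts: √(0.500378² + 0.100561²) = 0.510382 m.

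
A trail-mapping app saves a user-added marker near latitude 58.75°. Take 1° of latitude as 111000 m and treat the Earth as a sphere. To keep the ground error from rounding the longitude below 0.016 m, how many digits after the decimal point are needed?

7 decimal places

At 58.75° one degree of longitude covers 111000 × cos 58.75° ≈ 111000 × 0.5188 ≈ 57583.8 m.
Rounding to N decimal places gives at most 0.5 × 10⁻ᴺ degrees of error, i.e. 0.5 × 10⁻ᴺ × 57583.8 m.
Need 0.5 × 57583.8 × 10⁻ᴺ ≤ 0.016 → 10⁻ᴺ ≤ 5.557e-07, so N ≥ 6.26.
At 6 places the error can reach 0.0288 m, but 7 places keeps it to 0.00288 m.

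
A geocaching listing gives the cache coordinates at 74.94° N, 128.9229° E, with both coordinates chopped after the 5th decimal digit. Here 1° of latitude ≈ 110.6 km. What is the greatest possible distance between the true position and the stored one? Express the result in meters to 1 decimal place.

Truncating at 5 decimal places can drop up to a full unit in the last place, so each coordinate may be off by as much as 1e-05°.
Latitude error → 1e-05 × 110600 = 1.106 m along the meridian.
East–west component at 74.94°: 1e-05° × 110600 × cos 74.94° ≈ 1e-05 × 28737.2 ≈ 0.287372 m.
Combining orthogonally: (1.106² + 0.287372²)^½ ≈ 1.14272 m.

1.1 meters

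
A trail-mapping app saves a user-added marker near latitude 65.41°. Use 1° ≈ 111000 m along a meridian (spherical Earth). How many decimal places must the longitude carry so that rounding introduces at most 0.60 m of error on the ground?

5

At 65.41° one degree of longitude covers 111000 × cos 65.41° ≈ 111000 × 0.4161 ≈ 46189.6 m.
Rounding to N decimal places gives at most 0.5 × 10⁻ᴺ degrees of error, i.e. 0.5 × 10⁻ᴺ × 46189.6 m.
Need 0.5 × 46189.6 × 10⁻ᴺ ≤ 0.60 → 10⁻ᴺ ≤ 2.598e-05, so N ≥ 4.59.
So 5 decimal places suffice (0.231 m); 4 would allow up to 2.31 m.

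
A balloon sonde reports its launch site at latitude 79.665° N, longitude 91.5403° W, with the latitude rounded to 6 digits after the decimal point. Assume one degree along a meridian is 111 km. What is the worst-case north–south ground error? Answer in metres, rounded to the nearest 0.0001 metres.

Rounding to 6 decimal places leaves the latitude within ±5e-07° of the true value.
Along the meridian that is 5e-07° × 111000 m/° = 0.0555 m.

0.0555 metres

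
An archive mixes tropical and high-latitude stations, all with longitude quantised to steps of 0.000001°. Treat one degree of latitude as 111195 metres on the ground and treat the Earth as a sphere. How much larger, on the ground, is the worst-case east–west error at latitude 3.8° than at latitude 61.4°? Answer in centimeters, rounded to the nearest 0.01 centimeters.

With a 0.000001° grid the true value lies within half a step, ±0.000001°/2 = ±5e-07°, of the stored one.
Error at 3.8° = 5e-07° × 111195 × cos 3.8° ≈ 0.055597 × 0.9978 = 0.055475 m.
Error at 61.4° = 5e-07° × 111195 × cos 61.4° ≈ 0.055597 × 0.4787 = 0.026614 m.
So the lower-latitude error exceeds the higher by 0.055475 − 0.026614 = 0.028861 m.
That is 0.0288612 m = 2.8861 cm.

2.89 centimeters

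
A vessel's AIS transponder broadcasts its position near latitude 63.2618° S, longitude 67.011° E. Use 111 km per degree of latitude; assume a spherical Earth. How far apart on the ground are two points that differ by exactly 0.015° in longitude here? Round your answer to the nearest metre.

749 metres

At 63.2618° a degree of longitude is 111000 × cos 63.2618° ≈ 49940.5 m, so 0.015° corresponds to 749.108 m.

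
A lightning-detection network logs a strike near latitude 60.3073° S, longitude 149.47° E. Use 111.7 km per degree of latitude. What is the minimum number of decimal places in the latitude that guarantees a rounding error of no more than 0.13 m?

6

One degree of latitude covers 111700 m.
With N decimal places the half-ulp bound is 0.5·10⁻ᴺ°, or 0.5·10⁻ᴺ × 111700 m on the ground.
Need 0.5 × 111700 × 10⁻ᴺ ≤ 0.13 → 10⁻ᴺ ≤ 2.328e-06, so N ≥ 5.63.
At 5 places the error can reach 0.558 m, but 6 places keeps it to 0.0558 m.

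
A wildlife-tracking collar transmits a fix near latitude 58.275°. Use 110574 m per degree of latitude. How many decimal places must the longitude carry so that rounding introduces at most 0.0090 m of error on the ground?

At 58.275° one degree of longitude covers 110574 × cos 58.275° ≈ 110574 × 0.5258 ≈ 58144.5 m.
N decimal places → at most half a unit in the last place, 0.5 × 10⁻ᴺ° = 58144.5/2 × 10⁻ᴺ m.
Setting 29072.3 × 10⁻ᴺ ≤ 0.0090 gives 10ᴺ ≥ 3.23e+06, i.e. N ≥ 6.51.
So 7 decimal places suffice (0.00291 m); 6 would allow up to 0.0291 m.

7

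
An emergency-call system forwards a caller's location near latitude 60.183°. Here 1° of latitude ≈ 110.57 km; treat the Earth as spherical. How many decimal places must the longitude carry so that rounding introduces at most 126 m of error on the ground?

At 60.183° one degree of longitude covers 110570 × cos 60.183° ≈ 110570 × 0.4972 ≈ 54978.9 m.
N decimal places → at most half a unit in the last place, 0.5 × 10⁻ᴺ° = 54978.9/2 × 10⁻ᴺ m.
Setting 27489.4 × 10⁻ᴺ ≤ 126 gives 10ᴺ ≥ 218.2, i.e. N ≥ 2.34.
So 3 decimal places suffice (27.5 m); 2 would allow up to 275 m.

3 decimal places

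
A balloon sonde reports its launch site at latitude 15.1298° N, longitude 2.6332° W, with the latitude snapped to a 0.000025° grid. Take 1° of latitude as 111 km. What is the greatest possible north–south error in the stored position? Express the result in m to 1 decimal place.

With a 0.000025° grid the true value lies within half a step, ±0.000025°/2 = ±1.25e-05°, of the stored one.
So the N–S error is at most 1.25e-05 × 111000 = 1.3875 m.

1.4 m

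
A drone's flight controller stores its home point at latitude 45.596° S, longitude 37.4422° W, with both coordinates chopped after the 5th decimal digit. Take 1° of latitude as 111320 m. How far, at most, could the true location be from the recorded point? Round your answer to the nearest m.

1 m

Truncating at 5 decimal places can drop up to a full unit in the last place, so each coordinate may be off by as much as 1e-05°.
North–south component: 1e-05° × 111320 = 1.1132 m.
East–west component at 45.596°: 1e-05° × 111320 × cos 45.596° ≈ 1e-05 × 77892.1 ≈ 0.778921 m.
The two errors are perpendicular, so the maximum displacement is √(1.1132² + 0.778921²) ≈ 1.35865 m.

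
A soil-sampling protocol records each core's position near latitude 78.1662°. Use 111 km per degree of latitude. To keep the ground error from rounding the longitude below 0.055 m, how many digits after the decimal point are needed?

At 78.1662° one degree of longitude covers 111000 × cos 78.1662° ≈ 111000 × 0.2051 ≈ 22763.2 m.
Rounding to N decimal places gives at most 0.5 × 10⁻ᴺ degrees of error, i.e. 0.5 × 10⁻ᴺ × 22763.2 m.
Need 0.5 × 22763.2 × 10⁻ᴺ ≤ 0.055 → 10⁻ᴺ ≤ 4.832e-06, so N ≥ 5.32.
At 5 places the error can reach 0.114 m, but 6 places keeps it to 0.0114 m.

6 decimal places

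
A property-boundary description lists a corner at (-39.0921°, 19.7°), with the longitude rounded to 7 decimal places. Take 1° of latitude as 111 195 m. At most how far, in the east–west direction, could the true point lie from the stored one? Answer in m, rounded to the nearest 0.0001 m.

0.0043 m

Rounding to 7 decimal places leaves the longitude within ±5e-08° of the true value.
One degree of longitude at 39.0921° is 111195 × cos 39.0921° ≈ 111195 × 0.7761 = 86302.1 m.
East–west error: 5e-08° × 86302.1 m/° ≈ 0.00431511 m.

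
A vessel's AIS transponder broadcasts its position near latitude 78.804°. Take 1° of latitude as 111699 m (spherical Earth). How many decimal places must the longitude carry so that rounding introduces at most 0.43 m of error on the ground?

At 78.804° one degree of longitude covers 111699 × cos 78.804° ≈ 111699 × 0.1942 ≈ 21688.1 m.
N decimal places → at most half a unit in the last place, 0.5 × 10⁻ᴺ° = 21688.1/2 × 10⁻ᴺ m.
Need 0.5 × 21688.1 × 10⁻ᴺ ≤ 0.43 → 10⁻ᴺ ≤ 3.965e-05, so N ≥ 4.40.
N = 4 would give 1.08 m (too coarse); N = 5 gives 0.108 m ≤ 0.43 m.

5 decimal places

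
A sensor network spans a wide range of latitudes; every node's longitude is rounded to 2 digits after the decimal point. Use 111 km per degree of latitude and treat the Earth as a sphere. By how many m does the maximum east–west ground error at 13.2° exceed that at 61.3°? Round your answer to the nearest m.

274 m

Rounding to 2 decimal places leaves the longitude within ±0.005° of the true value.
At 13.2°: 0.005° × 111000 × cos 13.2° = 0.005 × 111000 × 0.9736 ≈ 540.34 m.
Error at 61.3° = 0.005° × 111000 × cos 61.3° ≈ 555 × 0.4802 = 266.52 m.
So the lower-latitude error exceeds the higher by 540.34 − 266.52 = 273.81 m.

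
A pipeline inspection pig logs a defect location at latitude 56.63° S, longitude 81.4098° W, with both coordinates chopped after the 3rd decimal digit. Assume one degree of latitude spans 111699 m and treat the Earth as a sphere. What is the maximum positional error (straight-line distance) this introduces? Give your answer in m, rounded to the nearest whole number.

127 m

Truncating at 3 decimal places can drop up to a full unit in the last place, so each coordinate may be off by as much as 0.001°.
North–south component: 0.001° × 111699 = 111.699 m.
Longitude error → 0.001 × 111699 × cos 56.63° = 0.001 × 111699 × 0.5500 ≈ 61.4393 m.
The two errors are perpendicular, so the maximum displacement is √(111.699² + 61.4393²) ≈ 127.481 m.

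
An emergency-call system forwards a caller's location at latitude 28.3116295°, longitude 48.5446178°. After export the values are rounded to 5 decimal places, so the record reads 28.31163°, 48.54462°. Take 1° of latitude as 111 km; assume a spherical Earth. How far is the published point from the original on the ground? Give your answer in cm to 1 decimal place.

22.2 cm

The latitude changed by -0.0000005° and the longitude by -0.0000022°.
North–south shift: -0.0000005 × 111000 = -0.0555 m.
East–west at this latitude: -0.0000022° × 111000 × cos 28.3116° ≈ -0.0000022 × 97722.3 = -0.214989 m.
Hypotenuse of the two orthogonal shifts: √(0.0555² + 0.214989²) = 0.222037 m.
That is 0.222037 m = 22.204 cm.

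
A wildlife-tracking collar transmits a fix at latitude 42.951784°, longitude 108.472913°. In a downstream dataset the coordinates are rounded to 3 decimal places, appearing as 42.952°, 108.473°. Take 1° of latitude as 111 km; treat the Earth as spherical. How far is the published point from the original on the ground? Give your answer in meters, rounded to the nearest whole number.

25 meters

The latitude changed by -0.000216° and the longitude by -0.000087°.
North–south shift: -0.000216 × 111000 = -23.976 m.
East–west at this latitude: -0.000087° × 111000 × cos 42.952° ≈ -0.000087 × 81243.7 = -7.0682 m.
Combined displacement = (23.976² + 7.0682²)^½ ≈ 24.9962 m.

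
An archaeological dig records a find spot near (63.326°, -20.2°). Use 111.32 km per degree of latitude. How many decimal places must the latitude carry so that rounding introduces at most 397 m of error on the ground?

3

One degree of latitude covers 111320 m.
N decimal places → at most half a unit in the last place, 0.5 × 10⁻ᴺ° = 111320/2 × 10⁻ᴺ m.
Setting 55660 × 10⁻ᴺ ≤ 397 gives 10ᴺ ≥ 140.2, i.e. N ≥ 2.15.
N = 2 would give 557 m (too coarse); N = 3 gives 55.7 m ≤ 397 m.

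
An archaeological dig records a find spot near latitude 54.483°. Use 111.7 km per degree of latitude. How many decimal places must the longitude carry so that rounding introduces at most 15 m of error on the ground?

4 decimal places

At 54.483° one degree of longitude covers 111700 × cos 54.483° ≈ 111700 × 0.5809 ≈ 64891.5 m.
Rounding to N decimal places gives at most 0.5 × 10⁻ᴺ degrees of error, i.e. 0.5 × 10⁻ᴺ × 64891.5 m.
Need 0.5 × 64891.5 × 10⁻ᴺ ≤ 15 → 10⁻ᴺ ≤ 4.623e-04, so N ≥ 3.34.
At 3 places the error can reach 32.4 m, but 4 places keeps it to 3.24 m.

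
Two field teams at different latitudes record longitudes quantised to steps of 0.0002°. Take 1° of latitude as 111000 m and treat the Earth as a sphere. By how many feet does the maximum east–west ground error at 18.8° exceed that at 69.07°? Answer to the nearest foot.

With a 0.0002° grid the true value lies within half a step, ±0.0002°/2 = ±0.0001°, of the stored one.
At 18.8°: 0.0001° × 111000 × cos 18.8° = 0.0001 × 111000 × 0.9466 ≈ 10.508 m.
At 69.07°: 0.0001° × 111000 × cos 69.07° = 0.0001 × 111000 × 0.3572 ≈ 3.9652 m.
Difference: 10.508 − 3.9652 = 6.5426 m.
Converting: 6.54259 m × 3.2808 ft/m ≈ 21.465 ft.

21 feet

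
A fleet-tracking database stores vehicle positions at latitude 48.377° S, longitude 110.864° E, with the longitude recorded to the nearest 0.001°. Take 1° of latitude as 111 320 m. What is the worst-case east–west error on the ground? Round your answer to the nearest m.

37 m

Rounding to 3 decimal places leaves the longitude within ±0.0005° of the true value.
One degree of longitude at 48.377° is 111320 × cos 48.377° ≈ 111320 × 0.6642 = 73941.7 m.
So at most 0.0005° × 73941.7 ≈ 36.9708 m east–west.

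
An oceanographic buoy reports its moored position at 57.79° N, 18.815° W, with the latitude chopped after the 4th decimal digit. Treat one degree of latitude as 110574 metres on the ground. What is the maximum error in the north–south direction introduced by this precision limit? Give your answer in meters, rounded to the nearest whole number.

11 meters

Truncating at 4 decimal places can drop up to a full unit in the last place, so the latitude may be off by as much as 0.0001°.
Along the meridian that is 0.0001° × 110574 m/° = 11.0574 m.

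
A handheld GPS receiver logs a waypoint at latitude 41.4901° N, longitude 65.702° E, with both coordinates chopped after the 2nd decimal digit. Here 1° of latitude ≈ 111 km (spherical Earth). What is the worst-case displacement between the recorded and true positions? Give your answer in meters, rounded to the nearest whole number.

Truncating at 2 decimal places can drop up to a full unit in the last place, so each coordinate may be off by as much as 0.01°.
N–S: 0.01° × 111000 m/° = 1110 m.
East–west component at 41.4901°: 0.01° × 111000 × cos 41.4901° ≈ 0.01 × 83146.8 ≈ 831.468 m.
Combining orthogonally: (1110² + 831.468²)^½ ≈ 1386.88 m.

1387 meters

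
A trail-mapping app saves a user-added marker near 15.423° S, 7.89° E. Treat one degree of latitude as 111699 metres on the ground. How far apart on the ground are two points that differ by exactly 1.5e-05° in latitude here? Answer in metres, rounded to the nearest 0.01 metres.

Along a meridian 1.5e-05° is 1.5e-05 × 111699 = 1.67549 m.

1.68 metres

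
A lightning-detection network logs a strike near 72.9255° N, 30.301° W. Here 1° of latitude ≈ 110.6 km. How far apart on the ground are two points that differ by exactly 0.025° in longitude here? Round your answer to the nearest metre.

812 metres

0.025° of longitude at 72.9255° is 0.025 × 110600 × cos 72.9255° ≈ 0.025 × 32473.8 = 811.845 m.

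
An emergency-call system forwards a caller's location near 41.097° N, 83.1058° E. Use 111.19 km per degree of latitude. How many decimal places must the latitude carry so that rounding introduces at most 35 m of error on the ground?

One degree of latitude covers 111190 m.
N decimal places → at most half a unit in the last place, 0.5 × 10⁻ᴺ° = 111190/2 × 10⁻ᴺ m.
Need 0.5 × 111190 × 10⁻ᴺ ≤ 35 → 10⁻ᴺ ≤ 6.296e-04, so N ≥ 3.20.
So 4 decimal places suffice (5.56 m); 3 would allow up to 55.6 m.

4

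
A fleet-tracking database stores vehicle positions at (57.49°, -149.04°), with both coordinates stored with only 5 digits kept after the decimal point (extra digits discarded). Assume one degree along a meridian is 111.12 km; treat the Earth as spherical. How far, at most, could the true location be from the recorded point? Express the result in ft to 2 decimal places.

4.14 ft

Truncating at 5 decimal places can drop up to a full unit in the last place, so each coordinate may be off by as much as 1e-05°.
North–south component: 1e-05° × 111120 = 1.1112 m.
East–west component at 57.49°: 1e-05° × 111120 × cos 57.49° ≈ 1e-05 × 59721.1 ≈ 0.597211 m.
Combining orthogonally: (1.1112² + 0.597211²)^½ ≈ 1.26152 m.
Converting: 1.26152 m × 3.2808 ft/m ≈ 4.1388 ft.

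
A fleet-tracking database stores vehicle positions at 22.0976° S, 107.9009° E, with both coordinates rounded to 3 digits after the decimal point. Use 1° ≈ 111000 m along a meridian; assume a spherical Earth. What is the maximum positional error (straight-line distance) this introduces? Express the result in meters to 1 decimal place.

75.7 meters

Rounding to 3 decimal places leaves each coordinate within ±0.0005° of the true value.
Latitude error → 0.0005 × 111000 = 55.5 m along the meridian.
East–west component at 22.0976°: 0.0005° × 111000 × cos 22.0976° ≈ 0.0005 × 102846 ≈ 51.4232 m.
The two errors are perpendicular, so the maximum displacement is √(55.5² + 51.4232²) ≈ 75.6611 m.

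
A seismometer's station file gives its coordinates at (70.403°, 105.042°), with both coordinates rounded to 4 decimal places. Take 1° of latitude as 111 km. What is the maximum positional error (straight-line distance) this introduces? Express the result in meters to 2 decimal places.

Rounding to 4 decimal places leaves each coordinate within ±5e-05° of the true value.
Latitude error → 5e-05 × 111000 = 5.55 m along the meridian.
E–W at 70.403°: 5e-05° × 111000 × cos 70.403° = 5e-05 × 111000 × 0.3354 ≈ 1.86148 m.
Combining orthogonally: (5.55² + 1.86148²)^½ ≈ 5.85385 m.

5.85 meters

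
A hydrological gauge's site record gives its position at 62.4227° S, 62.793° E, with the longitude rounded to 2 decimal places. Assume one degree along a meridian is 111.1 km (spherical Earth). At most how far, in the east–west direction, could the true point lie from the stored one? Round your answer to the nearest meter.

257 meters

Rounding to 2 decimal places leaves the longitude within ±0.005° of the true value.
Parallels shrink by cos φ, so at 62.4227° a degree of longitude is 111100 × 0.4629 ≈ 51433.2 m.
So at most 0.005° × 51433.2 ≈ 257.166 m east–west.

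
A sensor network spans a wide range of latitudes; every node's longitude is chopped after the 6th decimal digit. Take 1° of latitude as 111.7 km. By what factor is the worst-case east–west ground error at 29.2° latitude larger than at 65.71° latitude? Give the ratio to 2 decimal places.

Truncating at 6 decimal places can drop up to a full unit in the last place, so the longitude may be off by as much as 1e-06°.
At 29.2°: 1e-06° × 111700 × cos 29.2° = 1e-06 × 111700 × 0.8729 ≈ 0.097505 m.
Error at 65.71° = 1e-06° × 111700 × cos 65.71° ≈ 0.1117 × 0.4114 = 0.045948 m.
Ratio: 0.097505 / 0.045948 = cos 29.2° / cos 65.71° ≈ 2.1221.

2.12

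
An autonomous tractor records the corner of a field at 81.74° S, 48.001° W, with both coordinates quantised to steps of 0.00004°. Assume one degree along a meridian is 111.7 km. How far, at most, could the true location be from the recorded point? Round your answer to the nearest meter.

2 meters

With a 0.00004° grid the true value lies within half a step, ±0.00004°/2 = ±2e-05°, of the stored one.
N–S: 2e-05° × 111700 m/° = 2.234 m.
East–west component at 81.74°: 2e-05° × 111700 × cos 81.74° ≈ 2e-05 × 16047.4 ≈ 0.320948 m.
The two errors are perpendicular, so the maximum displacement is √(2.234² + 0.320948²) ≈ 2.25694 m.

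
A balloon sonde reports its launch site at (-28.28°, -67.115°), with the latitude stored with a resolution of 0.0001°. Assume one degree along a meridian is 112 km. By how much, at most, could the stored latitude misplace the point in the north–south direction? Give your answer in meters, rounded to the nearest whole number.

With a 0.0001° grid the true value lies within half a step, ±0.0001°/2 = ±5e-05°, of the stored one.
North–south distance: 5e-05° × 112000 m/° = 5.6 m.

6 meters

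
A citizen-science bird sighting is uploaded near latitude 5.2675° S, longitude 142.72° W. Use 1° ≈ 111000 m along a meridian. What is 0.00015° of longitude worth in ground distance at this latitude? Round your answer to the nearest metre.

At 5.2675° a degree of longitude is 111000 × cos 5.2675° ≈ 110531 m, so 0.00015° corresponds to 16.5797 m.

17 metres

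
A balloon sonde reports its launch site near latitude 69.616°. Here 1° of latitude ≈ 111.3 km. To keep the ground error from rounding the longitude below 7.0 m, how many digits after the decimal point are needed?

4 decimal places

At 69.616° one degree of longitude covers 111300 × cos 69.616° ≈ 111300 × 0.3483 ≈ 38766.9 m.
With N decimal places the half-ulp bound is 0.5·10⁻ᴺ°, or 0.5·10⁻ᴺ × 38766.9 m on the ground.
Setting 19383.5 × 10⁻ᴺ ≤ 7.0 gives 10ᴺ ≥ 2769, i.e. N ≥ 3.44.
So 4 decimal places suffice (1.94 m); 3 would allow up to 19.4 m.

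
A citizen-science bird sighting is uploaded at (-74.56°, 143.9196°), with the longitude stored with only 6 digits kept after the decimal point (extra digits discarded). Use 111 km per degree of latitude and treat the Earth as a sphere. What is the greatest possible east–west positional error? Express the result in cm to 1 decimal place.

Truncating at 6 decimal places can drop up to a full unit in the last place, so the longitude may be off by as much as 1e-06°.
At latitude 74.56° a degree of longitude spans 111000 m × cos 74.56° = 111000 × 0.2662 ≈ 29551.4 m.
East–west error: 1e-06° × 29551.4 m/° ≈ 0.0295514 m.
That is 0.0295514 m = 2.9551 cm.

3.0 cm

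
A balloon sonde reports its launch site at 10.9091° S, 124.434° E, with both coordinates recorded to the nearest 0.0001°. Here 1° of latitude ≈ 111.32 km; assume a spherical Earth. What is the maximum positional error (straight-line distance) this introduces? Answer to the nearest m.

Rounding to 4 decimal places leaves each coordinate within ±5e-05° of the true value.
Latitude error → 5e-05 × 111320 = 5.566 m along the meridian.
Longitude error → 5e-05 × 111320 × cos 10.9091° = 5e-05 × 111320 × 0.9819 ≈ 5.46541 m.
Combining orthogonally: (5.566² + 5.46541²)^½ ≈ 7.80071 m.

8 m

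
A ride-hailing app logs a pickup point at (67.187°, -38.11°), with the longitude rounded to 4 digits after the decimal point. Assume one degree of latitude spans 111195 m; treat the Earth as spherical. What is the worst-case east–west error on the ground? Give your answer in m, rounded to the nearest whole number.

Rounding to 4 decimal places leaves the longitude within ±5e-05° of the true value.
One degree of longitude at 67.187° is 111195 × cos 67.187° ≈ 111195 × 0.3877 = 43113.1 m.
East–west error: 5e-05° × 43113.1 m/° ≈ 2.15565 m.

2 m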